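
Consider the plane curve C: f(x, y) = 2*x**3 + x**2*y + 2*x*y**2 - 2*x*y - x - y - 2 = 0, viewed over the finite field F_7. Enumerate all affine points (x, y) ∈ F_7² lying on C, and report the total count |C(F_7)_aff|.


Affine F_7-points: {(0, 5), (3, 0), (3, 2), (4, 2), (4, 5), (6, 2), (6, 6)}; count = 7.

For each of the 49 pairs (x, y) ∈ F_7², evaluate f(x, y) mod 7. Record the zeros.
  x = 0: [0↦5, 1↦4, 2↦3, 3↦2, 4↦1, 5↦0, 6↦6]  zeros at y ∈ {5}
  x = 1: [0↦6, 1↦6, 2↦3, 3↦4, 4↦2, 5↦4, 6↦3]  zeros at y ∈ ∅
  x = 2: [0↦5, 1↦1, 2↦5, 3↦3, 4↦2, 5↦2, 6↦3]  zeros at y ∈ ∅
  x = 3: [0↦0, 1↦1, 2↦0, 3↦4, 4↦6, 5↦6, 6↦4]  zeros at y ∈ {0, 2}
  x = 4: [0↦3, 1↦4, 2↦0, 3↦5, 4↦5, 5↦0, 6↦4]  zeros at y ∈ {2, 5}
  x = 5: [0↦5, 1↦1, 2↦3, 3↦4, 4↦4, 5↦3, 6↦1]  zeros at y ∈ ∅
  x = 6: [0↦4, 1↦4, 2↦0, 3↦6, 4↦1, 5↦6, 6↦0]  zeros at y ∈ {2, 6}
Collecting zeros: affine points = {(0, 5), (3, 0), (3, 2), (4, 2), (4, 5), (6, 2), (6, 6)}.
Total count |C(F_7)_aff| = 7.


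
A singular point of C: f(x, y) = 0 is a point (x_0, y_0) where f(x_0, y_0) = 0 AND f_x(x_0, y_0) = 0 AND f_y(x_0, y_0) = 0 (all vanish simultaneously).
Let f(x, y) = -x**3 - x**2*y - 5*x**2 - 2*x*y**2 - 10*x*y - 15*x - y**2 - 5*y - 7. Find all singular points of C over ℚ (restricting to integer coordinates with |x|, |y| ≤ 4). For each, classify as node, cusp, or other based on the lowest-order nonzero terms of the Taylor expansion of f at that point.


Singular points: {(-1, -2)}; classification: cusp.

Compute partial derivatives:
  f_x = -3*x**2 - 2*x*y - 10*x - 2*y**2 - 10*y - 15.
  f_y = -x**2 - 4*x*y - 10*x - 2*y - 5.
Scan x_0 ∈ {−4, ..., 4}. For each x_0, f_y(x_0, y) is a polynomial in y; find its integer roots y ∈ {−4, ..., 4}, then test f_x and f at those candidates.
  x = -4: f_y(-4, y) = 14*y + 19; no integer root y with |y| ≤ 4.
  x = -3: f_y(-3, y) = 10*y + 16; no integer root y with |y| ≤ 4.
  x = -2: f_y(-2, y) = 6*y + 11; no integer root y with |y| ≤ 4.
  x = -1: f_y(-1, y) = 2*y + 4; vanishes at y ∈ {-2}. (-1, -2): f_x = 0, f = 0 — SINGULAR.
  x = 0: f_y(0, y) = -2*y - 5; no integer root y with |y| ≤ 4.
  x = 1: f_y(1, y) = -6*y - 16; no integer root y with |y| ≤ 4.
  x = 2: f_y(2, y) = -10*y - 29; no integer root y with |y| ≤ 4.
  x = 3: f_y(3, y) = -14*y - 44; no integer root y with |y| ≤ 4.
  x = 4: f_y(4, y) = -18*y - 61; no integer root y with |y| ≤ 4.
Only singular point on the grid: (-1, -2).
Classify: substitute x = -1 + u, y = -2 + v and expand: f = -u**3 - u**2*v - 2*u*v**2 + v**2.
No constant or linear terms (consistent with a singular point). Quadratic part: v**2. Cubic part: -u**3 - u**2*v - 2*u*v**2.
The quadratic part v**2 is a perfect square, so there is a single (double) tangent line v = 0, i.e. y = -2. Restricting the cubic part to that line (v = 0) leaves -u**3 ≠ 0, so f is not divisible by v and the branch is v² ≈ u**3 to lowest order — this is a cusp.
Classification: cusp.


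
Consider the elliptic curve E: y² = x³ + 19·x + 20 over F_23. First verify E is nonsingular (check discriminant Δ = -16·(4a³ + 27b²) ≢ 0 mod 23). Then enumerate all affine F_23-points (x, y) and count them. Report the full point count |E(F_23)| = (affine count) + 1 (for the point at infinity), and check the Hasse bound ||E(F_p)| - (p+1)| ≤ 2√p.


Affine points = {(3, 9), (3, 14), (7, 6), (7, 17), (9, 0), (13, 7), (13, 16), (15, 0), (16, 2), (16, 21), (17, 9), (17, 14), (19, 8), (19, 15), (22, 0)}; affine count = 15; |E(F_23)| = 16.

Discriminant check: Δ ∝ 4a³ + 27b² = 4·19³ + 27·20² = 4·6859 + 27·400 ≡ 10 (mod 23). Nonzero ⇒ E is nonsingular.
For each x ∈ F_23, compute rhs = x³ + 19·x + 20 mod 23, then count y ∈ F_23 with y² ≡ rhs.
  x = 0: rhs = 20, matching y values: none (0 points).
  x = 1: rhs = 17, matching y values: none (0 points).
  x = 2: rhs = 20, matching y values: none (0 points).
  x = 3: rhs = 12, matching y values: 9, 14 (2 points).
  x = 4: rhs = 22, matching y values: none (0 points).
  x = 5: rhs = 10, matching y values: none (0 points).
  x = 6: rhs = 5, matching y values: none (0 points).
  x = 7: rhs = 13, matching y values: 6, 17 (2 points).
  x = 8: rhs = 17, matching y values: none (0 points).
  x = 9: rhs = 0, matching y values: 0 (1 points).
  x = 10: rhs = 14, matching y values: none (0 points).
  x = 11: rhs = 19, matching y values: none (0 points).
  x = 12: rhs = 21, matching y values: none (0 points).
  x = 13: rhs = 3, matching y values: 7, 16 (2 points).
  x = 14: rhs = 17, matching y values: none (0 points).
  x = 15: rhs = 0, matching y values: 0 (1 points).
  x = 16: rhs = 4, matching y values: 2, 21 (2 points).
  x = 17: rhs = 12, matching y values: 9, 14 (2 points).
  x = 18: rhs = 7, matching y values: none (0 points).
  x = 19: rhs = 18, matching y values: 8, 15 (2 points).
  x = 20: rhs = 5, matching y values: none (0 points).
  x = 21: rhs = 20, matching y values: none (0 points).
  x = 22: rhs = 0, matching y values: 0 (1 points).
Total affine count: 15.
Full point count |E(F_23)| = 15 + 1 = 16.
Hasse bound: |16 − (23+1)| = |-8| = 8 ≤ 2√23 ≈ 9.5917 ✓.


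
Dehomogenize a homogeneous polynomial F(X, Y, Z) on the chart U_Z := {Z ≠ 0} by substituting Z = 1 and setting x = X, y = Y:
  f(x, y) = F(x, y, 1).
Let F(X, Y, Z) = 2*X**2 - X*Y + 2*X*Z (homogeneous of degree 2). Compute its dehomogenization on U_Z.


f(x, y) = 2*x**2 - x*y + 2*x

On U_Z we set Z = 1. Each monomial c·X^i·Y^j·Z^k in F becomes c·x^i·y^j·1^k = c·x^i·y^j.
Substituting Z = 1: F(X, Y, 1) = 2*x**2 - x*y + 2*x.
Note: deg(f) ≤ deg(F) = 2; strict inequality happens when F is divisible by Z (lost terms).


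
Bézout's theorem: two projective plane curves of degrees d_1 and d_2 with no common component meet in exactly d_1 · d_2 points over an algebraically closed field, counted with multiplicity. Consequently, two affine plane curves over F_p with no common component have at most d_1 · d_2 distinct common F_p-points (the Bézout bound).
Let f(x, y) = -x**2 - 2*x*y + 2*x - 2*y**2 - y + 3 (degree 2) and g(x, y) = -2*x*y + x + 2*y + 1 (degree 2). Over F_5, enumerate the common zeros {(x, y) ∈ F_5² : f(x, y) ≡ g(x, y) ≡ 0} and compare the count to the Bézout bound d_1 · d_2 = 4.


Common zeros: {(4, 0)}; count = 1; Bézout bound = 4.

deg(f) = 2, deg(g) = 2, so Bézout bound = 4.
Scan x ∈ F_5. For each x, list the y ∈ F_5 with f(x, y) ≡ 0 and those with g(x, y) ≡ 0 (mod 5); the common zeros in that column are the intersection.
  x = 0: f ≡ 0 at y ∈ {1}; g ≡ 0 at y ∈ {2}; common: ∅.
  x = 1: f ≡ 0 at y ∈ {2, 4}; g ≡ 0 at y ∈ ∅; common: ∅.
  x = 2: f ≡ 0 at y ∈ {2, 3}; g ≡ 0 at y ∈ {4}; common: ∅.
  x = 3: f ≡ 0 at y ∈ {0, 4}; g ≡ 0 at y ∈ {1}; common: ∅.
  x = 4: f ≡ 0 at y ∈ {0, 3}; g ≡ 0 at y ∈ {0}; common: {0}.
Collecting: common zeros = {(4, 0)}, so the count is 1.
Comparison with the Bézout bound: 1 ≤ 4 = deg(f)·deg(g), as expected for curves with no common component (the affine F_5-count falls short of the bound because intersections may lie at infinity, over extension fields, or carry multiplicity).


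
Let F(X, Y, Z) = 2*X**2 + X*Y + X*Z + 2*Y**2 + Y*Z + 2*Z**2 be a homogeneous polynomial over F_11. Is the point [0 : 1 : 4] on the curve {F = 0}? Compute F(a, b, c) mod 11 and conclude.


F(0,1,4) ≡ 5 (mod 11); P is NOT on the curve.

Evaluate F(0, 1, 4) term-by-term (mod 11).
  2*X**2 ↦ 2·0·1·1 = 0
  X*Y ↦ 1·0·1·1 = 0
  X*Z ↦ 1·0·1·4 = 0
  2*Y**2 ↦ 2·1·1·1 = 2
  Y*Z ↦ 1·1·1·4 = 4
  2*Z**2 ↦ 2·1·1·16 = 32
Sum: F(0, 1, 4) = (0) + (0) + (0) + (2) + (4) + (32) = 38.
Reducing mod 11: 38 ≡ 5 (mod 11).
Since F(a, b, c) ≡ 5 ≠ 0 (mod 11), P does NOT lie on the curve.


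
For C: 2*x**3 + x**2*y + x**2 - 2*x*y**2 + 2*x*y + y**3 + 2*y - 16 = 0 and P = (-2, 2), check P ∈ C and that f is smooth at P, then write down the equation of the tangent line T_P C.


Tangent line at P: 8*x + 30*y - 44 = 0.

Step 1: f(-2, 2) = 0, so P lies on C.
Step 2: partial derivatives
  f_x(x, y) = 6*x**2 + 2*x*y + 2*x - 2*y**2 + 2*y, f_y(x, y) = x**2 - 4*x*y + 2*x + 3*y**2 + 2.
  f_x(P) = 8, f_y(P) = 30 (gradient nonzero, so P is smooth).
Step 3: tangent line at P: 8·(x − -2) + 30·(y − 2) = 0.
Expanding: 8*x + 30*y - 44 = 0.


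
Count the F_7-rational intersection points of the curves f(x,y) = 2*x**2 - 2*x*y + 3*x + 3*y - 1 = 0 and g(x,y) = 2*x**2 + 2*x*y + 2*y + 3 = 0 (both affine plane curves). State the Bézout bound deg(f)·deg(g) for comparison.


Common zeros: ∅; count = 0; Bézout bound = 4.

deg(f) = 2, deg(g) = 2, so Bézout bound = 4.
Scan x ∈ F_7. For each x, list the y ∈ F_7 with f(x, y) ≡ 0 and those with g(x, y) ≡ 0 (mod 7); the common zeros in that column are the intersection.
  x = 0: f ≡ 0 at y ∈ {5}; g ≡ 0 at y ∈ {2}; common: ∅.
  x = 1: f ≡ 0 at y ∈ {3}; g ≡ 0 at y ∈ {4}; common: ∅.
  x = 2: f ≡ 0 at y ∈ {6}; g ≡ 0 at y ∈ {4}; common: ∅.
  x = 3: f ≡ 0 at y ∈ {4}; g ≡ 0 at y ∈ {0}; common: ∅.
  x = 4: f ≡ 0 at y ∈ {3}; g ≡ 0 at y ∈ {0}; common: ∅.
  x = 5: f ≡ 0 at y ∈ ∅; g ≡ 0 at y ∈ {2}; common: ∅.
  x = 6: f ≡ 0 at y ∈ {6}; g ≡ 0 at y ∈ ∅; common: ∅.
Collecting: common zeros = ∅, so the count is 0.
Comparison with the Bézout bound: 0 ≤ 4 = deg(f)·deg(g), as expected for curves with no common component (the affine F_7-count falls short of the bound because intersections may lie at infinity, over extension fields, or carry multiplicity).


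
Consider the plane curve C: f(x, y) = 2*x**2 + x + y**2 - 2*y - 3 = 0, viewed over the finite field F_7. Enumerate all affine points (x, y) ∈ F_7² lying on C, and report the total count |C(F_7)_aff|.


Affine F_7-points: {(0, 3), (0, 6), (1, 0), (1, 2), (2, 0), (2, 2), (3, 3), (3, 6)}; count = 8.

For each of the 49 pairs (x, y) ∈ F_7², evaluate f(x, y) mod 7. Record the zeros.
  x = 0: [0↦4, 1↦3, 2↦4, 3↦0, 4↦5, 5↦5, 6↦0]  zeros at y ∈ {3, 6}
  x = 1: [0↦0, 1↦6, 2↦0, 3↦3, 4↦1, 5↦1, 6↦3]  zeros at y ∈ {0, 2}
  x = 2: [0↦0, 1↦6, 2↦0, 3↦3, 4↦1, 5↦1, 6↦3]  zeros at y ∈ {0, 2}
  x = 3: [0↦4, 1↦3, 2↦4, 3↦0, 4↦5, 5↦5, 6↦0]  zeros at y ∈ {3, 6}
  x = 4: [0↦5, 1↦4, 2↦5, 3↦1, 4↦6, 5↦6, 6↦1]  zeros at y ∈ ∅
  x = 5: [0↦3, 1↦2, 2↦3, 3↦6, 4↦4, 5↦4, 6↦6]  zeros at y ∈ ∅
  x = 6: [0↦5, 1↦4, 2↦5, 3↦1, 4↦6, 5↦6, 6↦1]  zeros at y ∈ ∅
Collecting zeros: affine points = {(0, 3), (0, 6), (1, 0), (1, 2), (2, 0), (2, 2), (3, 3), (3, 6)}.
Total count |C(F_7)_aff| = 8.


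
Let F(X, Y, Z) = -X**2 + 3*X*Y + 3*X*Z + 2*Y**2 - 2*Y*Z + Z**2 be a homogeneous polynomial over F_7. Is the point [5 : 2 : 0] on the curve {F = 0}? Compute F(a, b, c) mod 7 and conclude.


F(5,2,0) ≡ 6 (mod 7); P is NOT on the curve.

Evaluate F(5, 2, 0) term-by-term (mod 7).
  -X**2 ↦ -1·25·1·1 = -25
  3*X*Y ↦ 3·5·2·1 = 30
  3*X*Z ↦ 3·5·1·0 = 0
  2*Y**2 ↦ 2·1·4·1 = 8
  -2*Y*Z ↦ -2·1·2·0 = 0
  Z**2 ↦ 1·1·1·0 = 0
Sum: F(5, 2, 0) = (-25) + (30) + (0) + (8) + (0) + (0) = 13.
Reducing mod 7: 13 ≡ 6 (mod 7).
Since F(a, b, c) ≡ 6 ≠ 0 (mod 7), P does NOT lie on the curve.


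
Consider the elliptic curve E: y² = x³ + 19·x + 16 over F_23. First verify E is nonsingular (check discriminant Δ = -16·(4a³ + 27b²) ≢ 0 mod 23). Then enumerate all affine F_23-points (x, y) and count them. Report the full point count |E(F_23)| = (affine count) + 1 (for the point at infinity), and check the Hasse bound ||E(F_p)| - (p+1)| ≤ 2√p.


Affine points = {(0, 4), (0, 19), (1, 6), (1, 17), (2, 4), (2, 19), (3, 10), (3, 13), (4, 8), (4, 15), (5, 11), (5, 12), (6, 1), (6, 22), (7, 3), (7, 20), (8, 6), (8, 17), (14, 6), (14, 17), (16, 0), (17, 10), (17, 13), (18, 7), (18, 16), (20, 1), (20, 22), (21, 4), (21, 19)}; affine count = 29; |E(F_23)| = 30.

Discriminant check: Δ ∝ 4a³ + 27b² = 4·19³ + 27·16² = 4·6859 + 27·256 ≡ 9 (mod 23). Nonzero ⇒ E is nonsingular.
For each x ∈ F_23, compute rhs = x³ + 19·x + 16 mod 23, then count y ∈ F_23 with y² ≡ rhs.
  x = 0: rhs = 16, matching y values: 4, 19 (2 points).
  x = 1: rhs = 13, matching y values: 6, 17 (2 points).
  x = 2: rhs = 16, matching y values: 4, 19 (2 points).
  x = 3: rhs = 8, matching y values: 10, 13 (2 points).
  x = 4: rhs = 18, matching y values: 8, 15 (2 points).
  x = 5: rhs = 6, matching y values: 11, 12 (2 points).
  x = 6: rhs = 1, matching y values: 1, 22 (2 points).
  x = 7: rhs = 9, matching y values: 3, 20 (2 points).
  x = 8: rhs = 13, matching y values: 6, 17 (2 points).
  x = 9: rhs = 19, matching y values: none (0 points).
  x = 10: rhs = 10, matching y values: none (0 points).
  x = 11: rhs = 15, matching y values: none (0 points).
  x = 12: rhs = 17, matching y values: none (0 points).
  x = 13: rhs = 22, matching y values: none (0 points).
  x = 14: rhs = 13, matching y values: 6, 17 (2 points).
  x = 15: rhs = 19, matching y values: none (0 points).
  x = 16: rhs = 0, matching y values: 0 (1 points).
  x = 17: rhs = 8, matching y values: 10, 13 (2 points).
  x = 18: rhs = 3, matching y values: 7, 16 (2 points).
  x = 19: rhs = 14, matching y values: none (0 points).
  x = 20: rhs = 1, matching y values: 1, 22 (2 points).
  x = 21: rhs = 16, matching y values: 4, 19 (2 points).
  x = 22: rhs = 19, matching y values: none (0 points).
Total affine count: 29.
Full point count |E(F_23)| = 29 + 1 = 30.
Hasse bound: |30 − (23+1)| = |6| = 6 ≤ 2√23 ≈ 9.5917 ✓.


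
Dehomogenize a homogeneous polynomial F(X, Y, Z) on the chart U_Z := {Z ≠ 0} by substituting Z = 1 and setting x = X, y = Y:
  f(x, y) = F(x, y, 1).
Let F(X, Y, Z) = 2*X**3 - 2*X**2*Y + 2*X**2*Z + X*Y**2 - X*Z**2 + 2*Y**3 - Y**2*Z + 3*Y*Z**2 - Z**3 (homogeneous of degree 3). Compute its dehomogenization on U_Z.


f(x, y) = 2*x**3 - 2*x**2*y + 2*x**2 + x*y**2 - x + 2*y**3 - y**2 + 3*y - 1

On U_Z we set Z = 1. Each monomial c·X^i·Y^j·Z^k in F becomes c·x^i·y^j·1^k = c·x^i·y^j.
Substituting Z = 1: F(X, Y, 1) = 2*x**3 - 2*x**2*y + 2*x**2 + x*y**2 - x + 2*y**3 - y**2 + 3*y - 1.
Note: deg(f) ≤ deg(F) = 3; strict inequality happens when F is divisible by Z (lost terms).


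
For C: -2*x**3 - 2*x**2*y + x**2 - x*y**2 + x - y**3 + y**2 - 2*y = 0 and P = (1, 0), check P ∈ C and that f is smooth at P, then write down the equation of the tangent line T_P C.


Tangent line at P: -3*x - 4*y + 3 = 0.

Step 1: f(1, 0) = 0, so P lies on C.
Step 2: partial derivatives
  f_x(x, y) = -6*x**2 - 4*x*y + 2*x - y**2 + 1, f_y(x, y) = -2*x**2 - 2*x*y - 3*y**2 + 2*y - 2.
  f_x(P) = -3, f_y(P) = -4 (gradient nonzero, so P is smooth).
Step 3: tangent line at P: -3·(x − 1) + -4·(y − 0) = 0.
Expanding: -3*x - 4*y + 3 = 0.


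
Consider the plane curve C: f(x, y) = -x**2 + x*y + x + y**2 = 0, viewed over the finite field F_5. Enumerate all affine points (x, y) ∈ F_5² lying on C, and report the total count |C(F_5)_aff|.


Affine F_5-points: {(0, 0), (1, 0), (1, 4), (4, 2), (4, 4)}; count = 5.

For each of the 25 pairs (x, y) ∈ F_5², evaluate f(x, y) mod 5. Record the zeros.
  x = 0: [0↦0, 1↦1, 2↦4, 3↦4, 4↦1]  zeros at y ∈ {0}
  x = 1: [0↦0, 1↦2, 2↦1, 3↦2, 4↦0]  zeros at y ∈ {0, 4}
  x = 2: [0↦3, 1↦1, 2↦1, 3↦3, 4↦2]  zeros at y ∈ ∅
  x = 3: [0↦4, 1↦3, 2↦4, 3↦2, 4↦2]  zeros at y ∈ ∅
  x = 4: [0↦3, 1↦3, 2↦0, 3↦4, 4↦0]  zeros at y ∈ {2, 4}
Collecting zeros: affine points = {(0, 0), (1, 0), (1, 4), (4, 2), (4, 4)}.
Total count |C(F_5)_aff| = 5.


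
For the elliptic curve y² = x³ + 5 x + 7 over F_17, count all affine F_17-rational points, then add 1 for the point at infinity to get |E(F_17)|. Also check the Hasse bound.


Affine points = {(1, 8), (1, 9), (2, 5), (2, 12), (3, 7), (3, 10), (5, 2), (5, 15), (6, 7), (6, 10), (8, 7), (8, 10), (9, 4), (9, 13), (11, 4), (11, 13), (13, 5), (13, 12), (14, 4), (14, 13), (16, 1), (16, 16)}; affine count = 22; |E(F_17)| = 23.

Discriminant check: Δ ∝ 4a³ + 27b² = 4·5³ + 27·7² = 4·125 + 27·49 ≡ 4 (mod 17). Nonzero ⇒ E is nonsingular.
For each x ∈ F_17, compute rhs = x³ + 5·x + 7 mod 17, then count y ∈ F_17 with y² ≡ rhs.
  x = 0: rhs = 7, matching y values: none (0 points).
  x = 1: rhs = 13, matching y values: 8, 9 (2 points).
  x = 2: rhs = 8, matching y values: 5, 12 (2 points).
  x = 3: rhs = 15, matching y values: 7, 10 (2 points).
  x = 4: rhs = 6, matching y values: none (0 points).
  x = 5: rhs = 4, matching y values: 2, 15 (2 points).
  x = 6: rhs = 15, matching y values: 7, 10 (2 points).
  x = 7: rhs = 11, matching y values: none (0 points).
  x = 8: rhs = 15, matching y values: 7, 10 (2 points).
  x = 9: rhs = 16, matching y values: 4, 13 (2 points).
  x = 10: rhs = 3, matching y values: none (0 points).
  x = 11: rhs = 16, matching y values: 4, 13 (2 points).
  x = 12: rhs = 10, matching y values: none (0 points).
  x = 13: rhs = 8, matching y values: 5, 12 (2 points).
  x = 14: rhs = 16, matching y values: 4, 13 (2 points).
  x = 15: rhs = 6, matching y values: none (0 points).
  x = 16: rhs = 1, matching y values: 1, 16 (2 points).
Total affine count: 22.
Full point count |E(F_17)| = 22 + 1 = 23.
Hasse bound: |23 − (17+1)| = |5| = 5 ≤ 2√17 ≈ 8.2462 ✓.


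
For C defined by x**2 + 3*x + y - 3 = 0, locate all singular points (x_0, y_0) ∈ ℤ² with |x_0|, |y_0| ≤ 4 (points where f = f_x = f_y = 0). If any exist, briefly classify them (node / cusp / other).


No singular points in the scanned grid; C is smooth there.

Compute partial derivatives:
  f_x = 2*x + 3.
  f_y = 1.
f_y = 1 is a nonzero constant, so f_y never vanishes: no point (x, y) can satisfy f = f_x = f_y = 0. In particular no (x, y) ∈ {−4, ..., 4}² is singular; the curve is smooth.


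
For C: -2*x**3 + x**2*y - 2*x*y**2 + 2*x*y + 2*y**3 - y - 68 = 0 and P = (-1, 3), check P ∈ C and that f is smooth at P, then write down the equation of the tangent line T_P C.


Tangent line at P: -24*x + 64*y - 216 = 0.

Step 1: f(-1, 3) = 0, so P lies on C.
Step 2: partial derivatives
  f_x(x, y) = -6*x**2 + 2*x*y - 2*y**2 + 2*y, f_y(x, y) = x**2 - 4*x*y + 2*x + 6*y**2 - 1.
  f_x(P) = -24, f_y(P) = 64 (gradient nonzero, so P is smooth).
Step 3: tangent line at P: -24·(x − -1) + 64·(y − 3) = 0.
Expanding: -24*x + 64*y - 216 = 0.


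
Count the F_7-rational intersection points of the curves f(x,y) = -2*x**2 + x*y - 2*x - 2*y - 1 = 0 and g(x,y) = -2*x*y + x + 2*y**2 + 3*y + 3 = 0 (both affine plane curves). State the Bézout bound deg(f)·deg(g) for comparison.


Common zeros: {(1, 2)}; count = 1; Bézout bound = 4.

deg(f) = 2, deg(g) = 2, so Bézout bound = 4.
Scan x ∈ F_7. For each x, list the y ∈ F_7 with f(x, y) ≡ 0 and those with g(x, y) ≡ 0 (mod 7); the common zeros in that column are the intersection.
  x = 0: f ≡ 0 at y ∈ {3}; g ≡ 0 at y ∈ ∅; common: ∅.
  x = 1: f ≡ 0 at y ∈ {2}; g ≡ 0 at y ∈ {1, 2}; common: {2}.
  x = 2: f ≡ 0 at y ∈ ∅; g ≡ 0 at y ∈ ∅; common: ∅.
  x = 3: f ≡ 0 at y ∈ {4}; g ≡ 0 at y ∈ ∅; common: ∅.
  x = 4: f ≡ 0 at y ∈ {3}; g ≡ 0 at y ∈ {0, 6}; common: ∅.
  x = 5: f ≡ 0 at y ∈ {4}; g ≡ 0 at y ∈ ∅; common: ∅.
  x = 6: f ≡ 0 at y ∈ {2}; g ≡ 0 at y ∈ {3, 5}; common: ∅.
Collecting: common zeros = {(1, 2)}, so the count is 1.
Comparison with the Bézout bound: 1 ≤ 4 = deg(f)·deg(g), as expected for curves with no common component (the affine F_7-count falls short of the bound because intersections may lie at infinity, over extension fields, or carry multiplicity).


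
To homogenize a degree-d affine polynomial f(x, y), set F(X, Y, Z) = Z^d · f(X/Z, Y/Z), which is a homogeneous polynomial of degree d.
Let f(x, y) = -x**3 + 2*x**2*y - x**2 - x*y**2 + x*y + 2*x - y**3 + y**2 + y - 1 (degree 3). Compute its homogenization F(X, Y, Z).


F(X, Y, Z) = -X**3 + 2*X**2*Y - X**2*Z - X*Y**2 + X*Y*Z + 2*X*Z**2 - Y**3 + Y**2*Z + Y*Z**2 - Z**3

deg(f) = 3.
Substitute x = X/Z, y = Y/Z into f, then multiply by Z^3.
  monomial -1·x^3·y^0 ↦ -1·X^3·Y^0·Z^0.
  monomial 2·x^2·y^1 ↦ 2·X^2·Y^1·Z^0.
  monomial -1·x^2·y^0 ↦ -1·X^2·Y^0·Z^1.
  monomial -1·x^1·y^2 ↦ -1·X^1·Y^2·Z^0.
  monomial 1·x^1·y^1 ↦ 1·X^1·Y^1·Z^1.
  monomial 2·x^1·y^0 ↦ 2·X^1·Y^0·Z^2.
  monomial -1·x^0·y^3 ↦ -1·X^0·Y^3·Z^0.
  monomial 1·x^0·y^2 ↦ 1·X^0·Y^2·Z^1.
  monomial 1·x^0·y^1 ↦ 1·X^0·Y^1·Z^2.
  monomial -1·x^0·y^0 ↦ -1·X^0·Y^0·Z^3.
Collecting: F(X, Y, Z) = -X**3 + 2*X**2*Y - X**2*Z - X*Y**2 + X*Y*Z + 2*X*Z**2 - Y**3 + Y**2*Z + Y*Z**2 - Z**3.


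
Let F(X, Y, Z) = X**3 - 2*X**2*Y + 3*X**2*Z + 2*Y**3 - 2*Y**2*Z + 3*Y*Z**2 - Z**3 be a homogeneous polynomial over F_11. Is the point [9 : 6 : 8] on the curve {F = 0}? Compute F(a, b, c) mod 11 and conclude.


F(9,6,8) ≡ 8 (mod 11); P is NOT on the curve.

Evaluate F(9, 6, 8) term-by-term (mod 11).
  X**3 ↦ 1·729·1·1 = 729
  -2*X**2*Y ↦ -2·81·6·1 = -972
  3*X**2*Z ↦ 3·81·1·8 = 1944
  2*Y**3 ↦ 2·1·216·1 = 432
  -2*Y**2*Z ↦ -2·1·36·8 = -576
  3*Y*Z**2 ↦ 3·1·6·64 = 1152
  -Z**3 ↦ -1·1·1·512 = -512
Sum: F(9, 6, 8) = (729) + (-972) + (1944) + (432) + (-576) + (1152) + (-512) = 2197.
Reducing mod 11: 2197 ≡ 8 (mod 11).
Since F(a, b, c) ≡ 8 ≠ 0 (mod 11), P does NOT lie on the curve.


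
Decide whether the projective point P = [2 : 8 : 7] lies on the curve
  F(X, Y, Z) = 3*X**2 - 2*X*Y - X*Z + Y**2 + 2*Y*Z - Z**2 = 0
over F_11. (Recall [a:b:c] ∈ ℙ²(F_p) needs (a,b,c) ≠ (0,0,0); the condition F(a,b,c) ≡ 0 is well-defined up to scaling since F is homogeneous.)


F(2,8,7) ≡ 5 (mod 11); P is NOT on the curve.

Evaluate F(2, 8, 7) term-by-term (mod 11).
  3*X**2 ↦ 3·4·1·1 = 12
  -2*X*Y ↦ -2·2·8·1 = -32
  -X*Z ↦ -1·2·1·7 = -14
  Y**2 ↦ 1·1·64·1 = 64
  2*Y*Z ↦ 2·1·8·7 = 112
  -Z**2 ↦ -1·1·1·49 = -49
Sum: F(2, 8, 7) = (12) + (-32) + (-14) + (64) + (112) + (-49) = 93.
Reducing mod 11: 93 ≡ 5 (mod 11).
Since F(a, b, c) ≡ 5 ≠ 0 (mod 11), P does NOT lie on the curve.


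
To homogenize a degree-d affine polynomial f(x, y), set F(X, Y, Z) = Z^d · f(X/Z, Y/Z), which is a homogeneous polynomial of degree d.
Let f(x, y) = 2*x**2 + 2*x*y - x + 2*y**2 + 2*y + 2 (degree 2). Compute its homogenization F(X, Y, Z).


F(X, Y, Z) = 2*X**2 + 2*X*Y - X*Z + 2*Y**2 + 2*Y*Z + 2*Z**2

deg(f) = 2.
Substitute x = X/Z, y = Y/Z into f, then multiply by Z^2.
  monomial 2·x^2·y^0 ↦ 2·X^2·Y^0·Z^0.
  monomial 2·x^1·y^1 ↦ 2·X^1·Y^1·Z^0.
  monomial -1·x^1·y^0 ↦ -1·X^1·Y^0·Z^1.
  monomial 2·x^0·y^2 ↦ 2·X^0·Y^2·Z^0.
  monomial 2·x^0·y^1 ↦ 2·X^0·Y^1·Z^1.
  monomial 2·x^0·y^0 ↦ 2·X^0·Y^0·Z^2.
Collecting: F(X, Y, Z) = 2*X**2 + 2*X*Y - X*Z + 2*Y**2 + 2*Y*Z + 2*Z**2.


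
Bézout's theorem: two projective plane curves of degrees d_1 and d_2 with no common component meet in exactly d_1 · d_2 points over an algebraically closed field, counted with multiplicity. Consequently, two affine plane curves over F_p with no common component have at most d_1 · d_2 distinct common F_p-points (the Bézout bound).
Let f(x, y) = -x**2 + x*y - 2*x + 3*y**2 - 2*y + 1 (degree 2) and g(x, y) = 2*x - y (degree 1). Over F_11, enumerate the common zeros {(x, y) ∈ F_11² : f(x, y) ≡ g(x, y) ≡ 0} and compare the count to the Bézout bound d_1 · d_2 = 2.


Common zeros: ∅; count = 0; Bézout bound = 2.

deg(f) = 2, deg(g) = 1, so Bézout bound = 2.
Scan x ∈ F_11. For each x, list the y ∈ F_11 with f(x, y) ≡ 0 and those with g(x, y) ≡ 0 (mod 11); the common zeros in that column are the intersection.
  x = 0: f ≡ 0 at y ∈ {3, 5}; g ≡ 0 at y ∈ {0}; common: ∅.
  x = 1: f ≡ 0 at y ∈ {1, 3}; g ≡ 0 at y ∈ {2}; common: ∅.
  x = 2: f ≡ 0 at y ∈ ∅; g ≡ 0 at y ∈ {4}; common: ∅.
  x = 3: f ≡ 0 at y ∈ {2, 5}; g ≡ 0 at y ∈ {6}; common: ∅.
  x = 4: f ≡ 0 at y ∈ {4, 10}; g ≡ 0 at y ∈ {8}; common: ∅.
  x = 5: f ≡ 0 at y ∈ ∅; g ≡ 0 at y ∈ {10}; common: ∅.
  x = 6: f ≡ 0 at y ∈ ∅; g ≡ 0 at y ∈ {1}; common: ∅.
  x = 7: f ≡ 0 at y ∈ ∅; g ≡ 0 at y ∈ {3}; common: ∅.
  x = 8: f ≡ 0 at y ∈ {2, 7}; g ≡ 0 at y ∈ {5}; common: ∅.
  x = 9: f ≡ 0 at y ∈ {1, 4}; g ≡ 0 at y ∈ {7}; common: ∅.
  x = 10: f ≡ 0 at y ∈ ∅; g ≡ 0 at y ∈ {9}; common: ∅.
Collecting: common zeros = ∅, so the count is 0.
Comparison with the Bézout bound: 0 ≤ 2 = deg(f)·deg(g), as expected for curves with no common component (the affine F_11-count falls short of the bound because intersections may lie at infinity, over extension fields, or carry multiplicity).


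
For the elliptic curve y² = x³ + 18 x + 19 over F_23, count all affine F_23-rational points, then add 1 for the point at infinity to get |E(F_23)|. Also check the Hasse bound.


Affine points = {(3, 10), (3, 13), (5, 2), (5, 21), (8, 10), (8, 13), (9, 6), (9, 17), (10, 7), (10, 16), (12, 10), (12, 13), (13, 9), (13, 14), (14, 5), (14, 18), (22, 0)}; affine count = 17; |E(F_23)| = 18.

Discriminant check: Δ ∝ 4a³ + 27b² = 4·18³ + 27·19² = 4·5832 + 27·361 ≡ 1 (mod 23). Nonzero ⇒ E is nonsingular.
For each x ∈ F_23, compute rhs = x³ + 18·x + 19 mod 23, then count y ∈ F_23 with y² ≡ rhs.
  x = 0: rhs = 19, matching y values: none (0 points).
  x = 1: rhs = 15, matching y values: none (0 points).
  x = 2: rhs = 17, matching y values: none (0 points).
  x = 3: rhs = 8, matching y values: 10, 13 (2 points).
  x = 4: rhs = 17, matching y values: none (0 points).
  x = 5: rhs = 4, matching y values: 2, 21 (2 points).
  x = 6: rhs = 21, matching y values: none (0 points).
  x = 7: rhs = 5, matching y values: none (0 points).
  x = 8: rhs = 8, matching y values: 10, 13 (2 points).
  x = 9: rhs = 13, matching y values: 6, 17 (2 points).
  x = 10: rhs = 3, matching y values: 7, 16 (2 points).
  x = 11: rhs = 7, matching y values: none (0 points).
  x = 12: rhs = 8, matching y values: 10, 13 (2 points).
  x = 13: rhs = 12, matching y values: 9, 14 (2 points).
  x = 14: rhs = 2, matching y values: 5, 18 (2 points).
  x = 15: rhs = 7, matching y values: none (0 points).
  x = 16: rhs = 10, matching y values: none (0 points).
  x = 17: rhs = 17, matching y values: none (0 points).
  x = 18: rhs = 11, matching y values: none (0 points).
  x = 19: rhs = 21, matching y values: none (0 points).
  x = 20: rhs = 7, matching y values: none (0 points).
  x = 21: rhs = 21, matching y values: none (0 points).
  x = 22: rhs = 0, matching y values: 0 (1 points).
Total affine count: 17.
Full point count |E(F_23)| = 17 + 1 = 18.
Hasse bound: |18 − (23+1)| = |-6| = 6 ≤ 2√23 ≈ 9.5917 ✓.


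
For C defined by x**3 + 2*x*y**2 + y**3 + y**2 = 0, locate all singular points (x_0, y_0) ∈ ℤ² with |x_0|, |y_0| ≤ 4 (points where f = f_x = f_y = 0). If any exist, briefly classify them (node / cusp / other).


Singular points: {(0, 0)}; classification: cusp.

Compute partial derivatives:
  f_x = 3*x**2 + 2*y**2.
  f_y = 4*x*y + 3*y**2 + 2*y.
Scan x_0 ∈ {−4, ..., 4}. For each x_0, f_y(x_0, y) is a polynomial in y; find its integer roots y ∈ {−4, ..., 4}, then test f_x and f at those candidates.
  x = -4: f_y(-4, y) = 3*y**2 - 14*y; vanishes at y ∈ {0}. (-4, 0): f_x = 48 ≠ 0.
  x = -3: f_y(-3, y) = 3*y**2 - 10*y; vanishes at y ∈ {0}. (-3, 0): f_x = 27 ≠ 0.
  x = -2: f_y(-2, y) = 3*y**2 - 6*y; vanishes at y ∈ {0, 2}. (-2, 0): f_x = 12 ≠ 0; (-2, 2): f_x = 20 ≠ 0.
  x = -1: f_y(-1, y) = 3*y**2 - 2*y; vanishes at y ∈ {0}. (-1, 0): f_x = 3 ≠ 0.
  x = 0: f_y(0, y) = 3*y**2 + 2*y; vanishes at y ∈ {0}. (0, 0): f_x = 0, f = 0 — SINGULAR.
  x = 1: f_y(1, y) = 3*y**2 + 6*y; vanishes at y ∈ {-2, 0}. (1, -2): f_x = 11 ≠ 0; (1, 0): f_x = 3 ≠ 0.
  x = 2: f_y(2, y) = 3*y**2 + 10*y; vanishes at y ∈ {0}. (2, 0): f_x = 12 ≠ 0.
  x = 3: f_y(3, y) = 3*y**2 + 14*y; vanishes at y ∈ {0}. (3, 0): f_x = 27 ≠ 0.
  x = 4: f_y(4, y) = 3*y**2 + 18*y; vanishes at y ∈ {0}. (4, 0): f_x = 48 ≠ 0.
Only singular point on the grid: (0, 0).
Classify: substitute x = 0 + u, y = 0 + v and expand: f = u**3 + 2*u*v**2 + v**3 + v**2.
No constant or linear terms (consistent with a singular point). Quadratic part: v**2. Cubic part: u**3 + 2*u*v**2 + v**3.
The quadratic part v**2 is a perfect square, so there is a single (double) tangent line v = 0, i.e. y = 0. Restricting the cubic part to that line (v = 0) leaves u**3 ≠ 0, so f is not divisible by v and the branch is v² ≈ -u**3 to lowest order — this is a cusp.
Classification: cusp.


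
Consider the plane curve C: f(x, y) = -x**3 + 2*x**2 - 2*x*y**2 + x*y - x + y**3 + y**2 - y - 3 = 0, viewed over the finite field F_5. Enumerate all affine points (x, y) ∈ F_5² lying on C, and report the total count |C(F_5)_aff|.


Affine F_5-points: {(0, 3), (1, 3), (1, 4), (2, 0), (2, 4), (3, 0), (4, 4)}; count = 7.

For each of the 25 pairs (x, y) ∈ F_5², evaluate f(x, y) mod 5. Record the zeros.
  x = 0: [0↦2, 1↦3, 2↦2, 3↦0, 4↦3]  zeros at y ∈ {3}
  x = 1: [0↦2, 1↦2, 2↦1, 3↦0, 4↦0]  zeros at y ∈ {3, 4}
  x = 2: [0↦0, 1↦4, 2↦3, 3↦3, 4↦0]  zeros at y ∈ {0, 4}
  x = 3: [0↦0, 1↦3, 2↦2, 3↦3, 4↦2]  zeros at y ∈ {0}
  x = 4: [0↦1, 1↦3, 2↦2, 3↦4, 4↦0]  zeros at y ∈ {4}
Collecting zeros: affine points = {(0, 3), (1, 3), (1, 4), (2, 0), (2, 4), (3, 0), (4, 4)}.
Total count |C(F_5)_aff| = 7.


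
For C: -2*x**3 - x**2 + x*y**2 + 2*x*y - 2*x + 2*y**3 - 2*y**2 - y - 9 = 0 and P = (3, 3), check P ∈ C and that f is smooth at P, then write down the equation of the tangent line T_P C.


Tangent line at P: -47*x + 65*y - 54 = 0.

Step 1: f(3, 3) = 0, so P lies on C.
Step 2: partial derivatives
  f_x(x, y) = -6*x**2 - 2*x + y**2 + 2*y - 2, f_y(x, y) = 2*x*y + 2*x + 6*y**2 - 4*y - 1.
  f_x(P) = -47, f_y(P) = 65 (gradient nonzero, so P is smooth).
Step 3: tangent line at P: -47·(x − 3) + 65·(y − 3) = 0.
Expanding: -47*x + 65*y - 54 = 0.


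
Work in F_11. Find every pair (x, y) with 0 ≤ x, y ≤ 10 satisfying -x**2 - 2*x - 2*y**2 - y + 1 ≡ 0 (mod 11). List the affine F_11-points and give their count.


Affine F_11-points: {(0, 6), (0, 10), (2, 8), (4, 2), (4, 3), (5, 2), (5, 3), (7, 8), (9, 6), (9, 10)}; count = 10.

For each of the 121 pairs (x, y) ∈ F_11², evaluate f(x, y) mod 11. Record the zeros.
  x = 0: [0↦1, 1↦9, 2↦2, 3↦2, 4↦9, 5↦1, 6↦0, 7↦6, 8↦8, 9↦6, 10↦0]  zeros at y ∈ {6, 10}
  x = 1: [0↦9, 1↦6, 2↦10, 3↦10, 4↦6, 5↦9, 6↦8, 7↦3, 8↦5, 9↦3, 10↦8]  zeros at y ∈ ∅
  x = 2: [0↦4, 1↦1, 2↦5, 3↦5, 4↦1, 5↦4, 6↦3, 7↦9, 8↦0, 9↦9, 10↦3]  zeros at y ∈ {8}
  x = 3: [0↦8, 1↦5, 2↦9, 3↦9, 4↦5, 5↦8, 6↦7, 7↦2, 8↦4, 9↦2, 10↦7]  zeros at y ∈ ∅
  x = 4: [0↦10, 1↦7, 2↦0, 3↦0, 4↦7, 5↦10, 6↦9, 7↦4, 8↦6, 9↦4, 10↦9]  zeros at y ∈ {2, 3}
  x = 5: [0↦10, 1↦7, 2↦0, 3↦0, 4↦7, 5↦10, 6↦9, 7↦4, 8↦6, 9↦4, 10↦9]  zeros at y ∈ {2, 3}
  x = 6: [0↦8, 1↦5, 2↦9, 3↦9, 4↦5, 5↦8, 6↦7, 7↦2, 8↦4, 9↦2, 10↦7]  zeros at y ∈ ∅
  x = 7: [0↦4, 1↦1, 2↦5, 3↦5, 4↦1, 5↦4, 6↦3, 7↦9, 8↦0, 9↦9, 10↦3]  zeros at y ∈ {8}
  x = 8: [0↦9, 1↦6, 2↦10, 3↦10, 4↦6, 5↦9, 6↦8, 7↦3, 8↦5, 9↦3, 10↦8]  zeros at y ∈ ∅
  x = 9: [0↦1, 1↦9, 2↦2, 3↦2, 4↦9, 5↦1, 6↦0, 7↦6, 8↦8, 9↦6, 10↦0]  zeros at y ∈ {6, 10}
  x = 10: [0↦2, 1↦10, 2↦3, 3↦3, 4↦10, 5↦2, 6↦1, 7↦7, 8↦9, 9↦7, 10↦1]  zeros at y ∈ ∅
Collecting zeros: affine points = {(0, 6), (0, 10), (2, 8), (4, 2), (4, 3), (5, 2), (5, 3), (7, 8), (9, 6), (9, 10)}.
Total count |C(F_11)_aff| = 10.


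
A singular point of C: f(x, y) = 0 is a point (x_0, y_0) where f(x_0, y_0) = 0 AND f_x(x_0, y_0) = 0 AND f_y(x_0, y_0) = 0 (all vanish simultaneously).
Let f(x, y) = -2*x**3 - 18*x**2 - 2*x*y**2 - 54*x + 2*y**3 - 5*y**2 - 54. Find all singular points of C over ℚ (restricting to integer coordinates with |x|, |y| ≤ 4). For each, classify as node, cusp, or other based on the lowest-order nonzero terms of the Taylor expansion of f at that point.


Singular points: {(-3, 0)}; classification: cusp.

Compute partial derivatives:
  f_x = -6*x**2 - 36*x - 2*y**2 - 54.
  f_y = -4*x*y + 6*y**2 - 10*y.
Scan x_0 ∈ {−4, ..., 4}. For each x_0, f_y(x_0, y) is a polynomial in y; find its integer roots y ∈ {−4, ..., 4}, then test f_x and f at those candidates.
  x = -4: f_y(-4, y) = 6*y**2 + 6*y; vanishes at y ∈ {-1, 0}. (-4, -1): f_x = -8 ≠ 0; (-4, 0): f_x = -6 ≠ 0.
  x = -3: f_y(-3, y) = 6*y**2 + 2*y; vanishes at y ∈ {0}. (-3, 0): f_x = 0, f = 0 — SINGULAR.
  x = -2: f_y(-2, y) = 6*y**2 - 2*y; vanishes at y ∈ {0}. (-2, 0): f_x = -6 ≠ 0.
  x = -1: f_y(-1, y) = 6*y**2 - 6*y; vanishes at y ∈ {0, 1}. (-1, 0): f_x = -24 ≠ 0; (-1, 1): f_x = -26 ≠ 0.
  x = 0: f_y(0, y) = 6*y**2 - 10*y; vanishes at y ∈ {0}. (0, 0): f_x = -54 ≠ 0.
  x = 1: f_y(1, y) = 6*y**2 - 14*y; vanishes at y ∈ {0}. (1, 0): f_x = -96 ≠ 0.
  x = 2: f_y(2, y) = 6*y**2 - 18*y; vanishes at y ∈ {0, 3}. (2, 0): f_x = -150 ≠ 0; (2, 3): f_x = -168 ≠ 0.
  x = 3: f_y(3, y) = 6*y**2 - 22*y; vanishes at y ∈ {0}. (3, 0): f_x = -216 ≠ 0.
  x = 4: f_y(4, y) = 6*y**2 - 26*y; vanishes at y ∈ {0}. (4, 0): f_x = -294 ≠ 0.
Only singular point on the grid: (-3, 0).
Classify: substitute x = -3 + u, y = 0 + v and expand: f = -2*u**3 - 2*u*v**2 + 2*v**3 + v**2.
No constant or linear terms (consistent with a singular point). Quadratic part: v**2. Cubic part: -2*u**3 - 2*u*v**2 + 2*v**3.
The quadratic part v**2 is a perfect square, so there is a single (double) tangent line v = 0, i.e. y = 0. Restricting the cubic part to that line (v = 0) leaves -2*u**3 ≠ 0, so f is not divisible by v and the branch is v² ≈ 2*u**3 to lowest order — this is a cusp.
Classification: cusp.


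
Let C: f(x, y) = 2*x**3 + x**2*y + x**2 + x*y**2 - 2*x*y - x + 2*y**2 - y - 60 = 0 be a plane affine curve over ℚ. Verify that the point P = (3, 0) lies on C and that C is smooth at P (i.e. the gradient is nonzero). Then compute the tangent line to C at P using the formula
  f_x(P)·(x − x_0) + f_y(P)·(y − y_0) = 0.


Tangent line at P: 59*x + 2*y - 177 = 0.

Step 1: f(3, 0) = 0, so P lies on C.
Step 2: partial derivatives
  f_x(x, y) = 6*x**2 + 2*x*y + 2*x + y**2 - 2*y - 1, f_y(x, y) = x**2 + 2*x*y - 2*x + 4*y - 1.
  f_x(P) = 59, f_y(P) = 2 (gradient nonzero, so P is smooth).
Step 3: tangent line at P: 59·(x − 3) + 2·(y − 0) = 0.
Expanding: 59*x + 2*y - 177 = 0.


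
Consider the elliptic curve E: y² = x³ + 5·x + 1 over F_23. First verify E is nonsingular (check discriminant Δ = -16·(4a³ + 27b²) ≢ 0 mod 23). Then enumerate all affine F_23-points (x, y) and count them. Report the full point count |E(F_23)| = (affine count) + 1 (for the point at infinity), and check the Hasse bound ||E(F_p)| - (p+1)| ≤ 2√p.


Affine points = {(0, 1), (0, 22), (4, 4), (4, 19), (5, 6), (5, 17), (8, 1), (8, 22), (9, 4), (9, 19), (10, 4), (10, 19), (12, 8), (12, 15), (13, 3), (13, 20), (14, 3), (14, 20), (15, 1), (15, 22), (17, 10), (17, 13), (18, 9), (18, 14), (19, 3), (19, 20), (21, 11), (21, 12), (22, 8), (22, 15)}; affine count = 30; |E(F_23)| = 31.

Discriminant check: Δ ∝ 4a³ + 27b² = 4·5³ + 27·1² = 4·125 + 27·1 ≡ 21 (mod 23). Nonzero ⇒ E is nonsingular.
For each x ∈ F_23, compute rhs = x³ + 5·x + 1 mod 23, then count y ∈ F_23 with y² ≡ rhs.
  x = 0: rhs = 1, matching y values: 1, 22 (2 points).
  x = 1: rhs = 7, matching y values: none (0 points).
  x = 2: rhs = 19, matching y values: none (0 points).
  x = 3: rhs = 20, matching y values: none (0 points).
  x = 4: rhs = 16, matching y values: 4, 19 (2 points).
  x = 5: rhs = 13, matching y values: 6, 17 (2 points).
  x = 6: rhs = 17, matching y values: none (0 points).
  x = 7: rhs = 11, matching y values: none (0 points).
  x = 8: rhs = 1, matching y values: 1, 22 (2 points).
  x = 9: rhs = 16, matching y values: 4, 19 (2 points).
  x = 10: rhs = 16, matching y values: 4, 19 (2 points).
  x = 11: rhs = 7, matching y values: none (0 points).
  x = 12: rhs = 18, matching y values: 8, 15 (2 points).
  x = 13: rhs = 9, matching y values: 3, 20 (2 points).
  x = 14: rhs = 9, matching y values: 3, 20 (2 points).
  x = 15: rhs = 1, matching y values: 1, 22 (2 points).
  x = 16: rhs = 14, matching y values: none (0 points).
  x = 17: rhs = 8, matching y values: 10, 13 (2 points).
  x = 18: rhs = 12, matching y values: 9, 14 (2 points).
  x = 19: rhs = 9, matching y values: 3, 20 (2 points).
  x = 20: rhs = 5, matching y values: none (0 points).
  x = 21: rhs = 6, matching y values: 11, 12 (2 points).
  x = 22: rhs = 18, matching y values: 8, 15 (2 points).
Total affine count: 30.
Full point count |E(F_23)| = 30 + 1 = 31.
Hasse bound: |31 − (23+1)| = |7| = 7 ≤ 2√23 ≈ 9.5917 ✓.


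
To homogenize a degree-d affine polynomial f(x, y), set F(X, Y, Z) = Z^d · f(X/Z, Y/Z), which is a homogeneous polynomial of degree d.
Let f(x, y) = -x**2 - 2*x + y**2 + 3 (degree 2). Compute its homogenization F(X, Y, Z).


F(X, Y, Z) = -X**2 - 2*X*Z + Y**2 + 3*Z**2

deg(f) = 2.
Substitute x = X/Z, y = Y/Z into f, then multiply by Z^2.
  monomial -1·x^2·y^0 ↦ -1·X^2·Y^0·Z^0.
  monomial -2·x^1·y^0 ↦ -2·X^1·Y^0·Z^1.
  monomial 1·x^0·y^2 ↦ 1·X^0·Y^2·Z^0.
  monomial 3·x^0·y^0 ↦ 3·X^0·Y^0·Z^2.
Collecting: F(X, Y, Z) = -X**2 - 2*X*Z + Y**2 + 3*Z**2.


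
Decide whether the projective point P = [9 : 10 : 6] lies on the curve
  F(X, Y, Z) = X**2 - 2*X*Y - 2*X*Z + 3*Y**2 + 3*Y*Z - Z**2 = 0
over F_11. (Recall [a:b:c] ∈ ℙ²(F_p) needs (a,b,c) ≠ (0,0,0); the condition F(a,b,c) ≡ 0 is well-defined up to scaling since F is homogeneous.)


F(9,10,6) ≡ 6 (mod 11); P is NOT on the curve.

Evaluate F(9, 10, 6) term-by-term (mod 11).
  X**2 ↦ 1·81·1·1 = 81
  -2*X*Y ↦ -2·9·10·1 = -180
  -2*X*Z ↦ -2·9·1·6 = -108
  3*Y**2 ↦ 3·1·100·1 = 300
  3*Y*Z ↦ 3·1·10·6 = 180
  -Z**2 ↦ -1·1·1·36 = -36
Sum: F(9, 10, 6) = (81) + (-180) + (-108) + (300) + (180) + (-36) = 237.
Reducing mod 11: 237 ≡ 6 (mod 11).
Since F(a, b, c) ≡ 6 ≠ 0 (mod 11), P does NOT lie on the curve.


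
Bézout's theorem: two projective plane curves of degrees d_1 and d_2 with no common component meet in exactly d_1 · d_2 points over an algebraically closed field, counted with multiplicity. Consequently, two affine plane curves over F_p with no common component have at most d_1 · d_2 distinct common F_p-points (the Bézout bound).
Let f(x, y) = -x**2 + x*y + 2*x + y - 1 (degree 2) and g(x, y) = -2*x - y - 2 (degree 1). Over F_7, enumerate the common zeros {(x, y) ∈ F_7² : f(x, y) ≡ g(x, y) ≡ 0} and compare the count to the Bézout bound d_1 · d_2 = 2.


Common zeros: ∅; count = 0; Bézout bound = 2.

deg(f) = 2, deg(g) = 1, so Bézout bound = 2.
Scan x ∈ F_7. For each x, list the y ∈ F_7 with f(x, y) ≡ 0 and those with g(x, y) ≡ 0 (mod 7); the common zeros in that column are the intersection.
  x = 0: f ≡ 0 at y ∈ {1}; g ≡ 0 at y ∈ {5}; common: ∅.
  x = 1: f ≡ 0 at y ∈ {0}; g ≡ 0 at y ∈ {3}; common: ∅.
  x = 2: f ≡ 0 at y ∈ {5}; g ≡ 0 at y ∈ {1}; common: ∅.
  x = 3: f ≡ 0 at y ∈ {1}; g ≡ 0 at y ∈ {6}; common: ∅.
  x = 4: f ≡ 0 at y ∈ {6}; g ≡ 0 at y ∈ {4}; common: ∅.
  x = 5: f ≡ 0 at y ∈ {5}; g ≡ 0 at y ∈ {2}; common: ∅.
  x = 6: f ≡ 0 at y ∈ ∅; g ≡ 0 at y ∈ {0}; common: ∅.
Collecting: common zeros = ∅, so the count is 0.
Comparison with the Bézout bound: 0 ≤ 2 = deg(f)·deg(g), as expected for curves with no common component (the affine F_7-count falls short of the bound because intersections may lie at infinity, over extension fields, or carry multiplicity).


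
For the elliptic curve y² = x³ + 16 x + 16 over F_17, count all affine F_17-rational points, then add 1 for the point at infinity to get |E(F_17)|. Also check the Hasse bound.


Affine points = {(0, 4), (0, 13), (1, 4), (1, 13), (4, 5), (4, 12), (5, 0), (12, 7), (12, 10), (14, 3), (14, 14), (16, 4), (16, 13)}; affine count = 13; |E(F_17)| = 14.

Discriminant check: Δ ∝ 4a³ + 27b² = 4·16³ + 27·16² = 4·4096 + 27·256 ≡ 6 (mod 17). Nonzero ⇒ E is nonsingular.
For each x ∈ F_17, compute rhs = x³ + 16·x + 16 mod 17, then count y ∈ F_17 with y² ≡ rhs.
  x = 0: rhs = 16, matching y values: 4, 13 (2 points).
  x = 1: rhs = 16, matching y values: 4, 13 (2 points).
  x = 2: rhs = 5, matching y values: none (0 points).
  x = 3: rhs = 6, matching y values: none (0 points).
  x = 4: rhs = 8, matching y values: 5, 12 (2 points).
  x = 5: rhs = 0, matching y values: 0 (1 points).
  x = 6: rhs = 5, matching y values: none (0 points).
  x = 7: rhs = 12, matching y values: none (0 points).
  x = 8: rhs = 10, matching y values: none (0 points).
  x = 9: rhs = 5, matching y values: none (0 points).
  x = 10: rhs = 3, matching y values: none (0 points).
  x = 11: rhs = 10, matching y values: none (0 points).
  x = 12: rhs = 15, matching y values: 7, 10 (2 points).
  x = 13: rhs = 7, matching y values: none (0 points).
  x = 14: rhs = 9, matching y values: 3, 14 (2 points).
  x = 15: rhs = 10, matching y values: none (0 points).
  x = 16: rhs = 16, matching y values: 4, 13 (2 points).
Total affine count: 13.
Full point count |E(F_17)| = 13 + 1 = 14.
Hasse bound: |14 − (17+1)| = |-4| = 4 ≤ 2√17 ≈ 8.2462 ✓.
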